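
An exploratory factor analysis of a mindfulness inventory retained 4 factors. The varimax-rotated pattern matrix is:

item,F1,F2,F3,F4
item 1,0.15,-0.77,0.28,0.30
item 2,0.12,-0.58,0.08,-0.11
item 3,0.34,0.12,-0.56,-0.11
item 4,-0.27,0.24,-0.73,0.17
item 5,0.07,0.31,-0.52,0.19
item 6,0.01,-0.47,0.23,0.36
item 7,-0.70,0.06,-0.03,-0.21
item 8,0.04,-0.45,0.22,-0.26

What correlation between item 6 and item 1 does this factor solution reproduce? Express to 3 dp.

r̂ = Σ λ_i·λ_j across factors = (0.01)(0.15) + (-0.47)(-0.77) + (0.23)(0.28) + (0.36)(0.30)
  = +0.0015 +0.3619 +0.0644 +0.1080 = 0.5358

0.536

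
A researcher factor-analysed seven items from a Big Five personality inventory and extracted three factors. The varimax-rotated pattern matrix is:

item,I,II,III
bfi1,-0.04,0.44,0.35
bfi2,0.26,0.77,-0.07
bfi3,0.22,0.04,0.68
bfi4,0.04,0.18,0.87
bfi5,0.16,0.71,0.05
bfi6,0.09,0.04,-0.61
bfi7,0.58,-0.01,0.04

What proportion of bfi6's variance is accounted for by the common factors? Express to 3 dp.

h² = 0.09² + 0.04² + (-0.61)² = 0.0081 + 0.0016 + 0.3721 = 0.3818

0.382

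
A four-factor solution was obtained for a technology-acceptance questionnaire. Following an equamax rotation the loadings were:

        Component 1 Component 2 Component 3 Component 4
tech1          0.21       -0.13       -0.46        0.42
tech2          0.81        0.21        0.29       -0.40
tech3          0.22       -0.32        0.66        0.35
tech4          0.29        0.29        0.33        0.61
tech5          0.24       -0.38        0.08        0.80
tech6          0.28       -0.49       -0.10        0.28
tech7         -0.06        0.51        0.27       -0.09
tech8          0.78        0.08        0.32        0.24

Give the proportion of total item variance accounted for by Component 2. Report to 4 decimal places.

0.1123

SS loadings for Component 2 = (-0.13)² + 0.21² + (-0.32)² + 0.29² + (-0.38)² + (-0.49)² + 0.51² + 0.08² = 0.8985
Proportion of variance = 0.8985 / 8 = 0.1123.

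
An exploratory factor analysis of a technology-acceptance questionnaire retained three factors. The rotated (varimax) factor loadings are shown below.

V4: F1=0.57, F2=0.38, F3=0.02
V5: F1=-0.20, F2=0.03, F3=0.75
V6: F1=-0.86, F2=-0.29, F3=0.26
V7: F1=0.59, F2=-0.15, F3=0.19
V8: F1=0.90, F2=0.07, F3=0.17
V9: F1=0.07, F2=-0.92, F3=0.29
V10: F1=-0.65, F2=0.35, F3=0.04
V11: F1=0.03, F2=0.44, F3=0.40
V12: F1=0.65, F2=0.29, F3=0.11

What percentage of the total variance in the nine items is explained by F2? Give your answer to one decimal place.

16.7%

SS loadings for F2 = 0.38² + 0.03² + (-0.29)² + (-0.15)² + 0.07² + (-0.92)² + 0.35² + 0.44² + 0.29² = 1.5034
With 9 standardized items, total variance = 9. Proportion = 1.5034/9 = 0.1670 → 16.70%.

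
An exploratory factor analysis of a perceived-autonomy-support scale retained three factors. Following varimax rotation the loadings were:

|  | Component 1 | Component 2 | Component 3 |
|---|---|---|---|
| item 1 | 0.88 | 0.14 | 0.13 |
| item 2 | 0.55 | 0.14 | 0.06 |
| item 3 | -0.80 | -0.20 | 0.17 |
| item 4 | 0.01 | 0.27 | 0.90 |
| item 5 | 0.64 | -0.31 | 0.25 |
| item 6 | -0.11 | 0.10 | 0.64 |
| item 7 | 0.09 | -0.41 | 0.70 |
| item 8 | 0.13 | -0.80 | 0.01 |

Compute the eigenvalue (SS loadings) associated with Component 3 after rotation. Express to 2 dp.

SS loadings for Component 3 = 0.13² + 0.06² + 0.17² + 0.90² + 0.25² + 0.64² + 0.70² + 0.01² = 0.0169 + 0.0036 + 0.0289 + 0.8100 + 0.0625 + 0.4096 + 0.4900 + 0.0001 = 1.8216

1.82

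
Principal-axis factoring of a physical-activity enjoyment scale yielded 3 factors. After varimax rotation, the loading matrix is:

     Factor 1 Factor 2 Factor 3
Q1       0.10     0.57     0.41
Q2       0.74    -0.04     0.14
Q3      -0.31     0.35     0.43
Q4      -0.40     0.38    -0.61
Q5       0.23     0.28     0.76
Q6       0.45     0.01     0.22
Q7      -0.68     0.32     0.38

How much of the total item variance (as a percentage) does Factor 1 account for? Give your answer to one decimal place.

SS loadings for Factor 1 = 0.10² + 0.74² + (-0.31)² + (-0.40)² + 0.23² + 0.45² + (-0.68)² = 1.5315
With 7 standardized items, total variance = 7. Proportion = 1.5315/7 = 0.2188 → 21.88%.

21.9%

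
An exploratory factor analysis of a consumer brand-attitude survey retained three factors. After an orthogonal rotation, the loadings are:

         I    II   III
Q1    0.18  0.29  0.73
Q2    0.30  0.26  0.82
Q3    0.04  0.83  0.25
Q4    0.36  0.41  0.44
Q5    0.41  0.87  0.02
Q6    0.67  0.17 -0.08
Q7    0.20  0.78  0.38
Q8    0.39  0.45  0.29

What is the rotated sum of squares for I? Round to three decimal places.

1.063

SS loadings for I = 0.18² + 0.30² + 0.04² + 0.36² + 0.41² + 0.67² + 0.20² + 0.39² = 0.0324 + 0.0900 + 0.0016 + 0.1296 + 0.1681 + 0.4489 + 0.0400 + 0.1521 = 1.0627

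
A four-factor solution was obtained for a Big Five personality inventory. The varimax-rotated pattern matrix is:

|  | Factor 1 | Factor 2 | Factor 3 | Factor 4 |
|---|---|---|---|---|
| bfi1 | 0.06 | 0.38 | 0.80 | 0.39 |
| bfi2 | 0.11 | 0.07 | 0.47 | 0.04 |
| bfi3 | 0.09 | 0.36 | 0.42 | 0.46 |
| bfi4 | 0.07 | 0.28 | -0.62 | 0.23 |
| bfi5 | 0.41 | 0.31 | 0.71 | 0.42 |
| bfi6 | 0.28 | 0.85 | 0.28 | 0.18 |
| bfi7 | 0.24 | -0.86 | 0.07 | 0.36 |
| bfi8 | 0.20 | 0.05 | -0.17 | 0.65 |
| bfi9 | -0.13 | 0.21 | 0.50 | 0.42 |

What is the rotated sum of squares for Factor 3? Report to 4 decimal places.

2.2880

SS loadings for Factor 3 = 0.80² + 0.47² + 0.42² + (-0.62)² + 0.71² + 0.28² + 0.07² + (-0.17)² + 0.50² = 0.6400 + 0.2209 + 0.1764 + 0.3844 + 0.5041 + 0.0784 + 0.0049 + 0.0289 + 0.2500 = 2.2880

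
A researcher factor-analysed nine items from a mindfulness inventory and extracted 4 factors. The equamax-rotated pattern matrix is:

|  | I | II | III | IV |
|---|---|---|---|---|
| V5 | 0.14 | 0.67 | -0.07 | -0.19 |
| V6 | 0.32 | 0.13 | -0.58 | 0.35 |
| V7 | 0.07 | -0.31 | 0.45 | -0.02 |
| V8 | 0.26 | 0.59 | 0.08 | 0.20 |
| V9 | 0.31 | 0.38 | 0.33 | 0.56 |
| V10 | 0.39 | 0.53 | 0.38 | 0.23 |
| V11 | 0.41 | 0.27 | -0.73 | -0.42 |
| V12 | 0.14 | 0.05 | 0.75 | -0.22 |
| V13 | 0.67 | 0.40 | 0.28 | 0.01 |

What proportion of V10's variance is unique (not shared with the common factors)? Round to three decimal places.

0.370

h² = 0.39² + 0.53² + 0.38² + 0.23² = 0.1521 + 0.2809 + 0.1444 + 0.0529 = 0.6303
Uniqueness u² = 1 − h² = 1 − 0.6303 = 0.3697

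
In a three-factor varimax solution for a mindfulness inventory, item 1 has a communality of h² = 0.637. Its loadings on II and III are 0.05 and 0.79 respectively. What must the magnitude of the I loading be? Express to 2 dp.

0.10

Under orthogonal rotation h² = Σλ², so λ_I² = h² − (0.6266) = 0.637 − 0.6266 = 0.0104.
|λ| = √0.0104 = 0.1020.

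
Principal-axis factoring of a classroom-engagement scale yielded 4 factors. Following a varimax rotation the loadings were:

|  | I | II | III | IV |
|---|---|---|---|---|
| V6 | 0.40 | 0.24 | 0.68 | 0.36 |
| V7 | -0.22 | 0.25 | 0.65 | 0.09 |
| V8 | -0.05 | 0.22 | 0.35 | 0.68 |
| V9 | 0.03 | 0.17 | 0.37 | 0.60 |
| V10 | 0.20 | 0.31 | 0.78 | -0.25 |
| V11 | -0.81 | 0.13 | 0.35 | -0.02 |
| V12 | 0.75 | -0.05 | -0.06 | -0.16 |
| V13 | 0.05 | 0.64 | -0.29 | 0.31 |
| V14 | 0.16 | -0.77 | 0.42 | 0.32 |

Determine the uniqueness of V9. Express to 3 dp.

h² = 0.03² + 0.17² + 0.37² + 0.60² = 0.0009 + 0.0289 + 0.1369 + 0.3600 = 0.5267
Uniqueness u² = 1 − h² = 1 − 0.5267 = 0.4733

0.473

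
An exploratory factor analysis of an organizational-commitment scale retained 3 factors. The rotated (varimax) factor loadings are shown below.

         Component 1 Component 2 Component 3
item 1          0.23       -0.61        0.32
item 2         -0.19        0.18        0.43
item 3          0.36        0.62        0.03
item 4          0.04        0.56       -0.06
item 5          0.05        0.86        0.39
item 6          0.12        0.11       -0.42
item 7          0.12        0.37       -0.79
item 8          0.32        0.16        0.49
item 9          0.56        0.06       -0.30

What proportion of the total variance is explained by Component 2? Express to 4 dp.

SS loadings for Component 2 = (-0.61)² + 0.18² + 0.62² + 0.56² + 0.86² + 0.11² + 0.37² + 0.16² + 0.06² = 2.0203
Proportion of variance = 2.0203 / 9 = 0.2245.

0.2245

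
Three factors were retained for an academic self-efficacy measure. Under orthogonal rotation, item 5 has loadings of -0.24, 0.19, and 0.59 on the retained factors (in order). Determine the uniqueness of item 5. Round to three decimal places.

h² = (-0.24)² + 0.19² + 0.59² = 0.0576 + 0.0361 + 0.3481 = 0.4418
Uniqueness u² = 1 − h² = 1 − 0.4418 = 0.5582

0.558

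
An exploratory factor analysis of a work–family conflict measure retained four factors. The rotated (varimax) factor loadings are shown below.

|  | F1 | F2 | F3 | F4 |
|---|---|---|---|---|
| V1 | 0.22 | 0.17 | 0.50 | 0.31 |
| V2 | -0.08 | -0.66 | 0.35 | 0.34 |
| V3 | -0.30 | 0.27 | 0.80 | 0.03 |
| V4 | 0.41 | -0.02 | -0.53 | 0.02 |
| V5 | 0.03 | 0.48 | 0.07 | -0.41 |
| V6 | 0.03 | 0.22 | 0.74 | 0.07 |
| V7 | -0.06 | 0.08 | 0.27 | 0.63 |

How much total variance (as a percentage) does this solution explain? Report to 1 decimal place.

Communalities: 0.4234, 0.6801, 0.8038, 0.4498, 0.4043, 0.6018, 0.4798; Σh² = 3.8430.
Total variance with 7 standardized items is 7, so the solution explains 3.8430/7 = 0.5490 = 54.90%.

54.9%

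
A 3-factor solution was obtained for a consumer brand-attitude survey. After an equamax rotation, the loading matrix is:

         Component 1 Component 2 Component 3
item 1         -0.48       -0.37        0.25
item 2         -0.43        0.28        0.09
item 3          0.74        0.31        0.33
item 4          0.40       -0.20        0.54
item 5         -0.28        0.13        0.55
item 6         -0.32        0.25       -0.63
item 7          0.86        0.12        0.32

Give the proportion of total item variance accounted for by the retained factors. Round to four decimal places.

Communalities: 0.4298, 0.2714, 0.7526, 0.4916, 0.3978, 0.5618, 0.8564; Σh² = 3.7614.
Total variance with 7 standardized items is 7, so the solution explains 3.7614/7 = 0.5373.

0.5373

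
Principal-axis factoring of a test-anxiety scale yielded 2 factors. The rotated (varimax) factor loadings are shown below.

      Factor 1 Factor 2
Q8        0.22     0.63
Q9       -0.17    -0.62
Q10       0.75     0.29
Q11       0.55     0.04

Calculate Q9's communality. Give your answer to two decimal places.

0.41

h² = (-0.17)² + (-0.62)² = 0.0289 + 0.3844 = 0.4133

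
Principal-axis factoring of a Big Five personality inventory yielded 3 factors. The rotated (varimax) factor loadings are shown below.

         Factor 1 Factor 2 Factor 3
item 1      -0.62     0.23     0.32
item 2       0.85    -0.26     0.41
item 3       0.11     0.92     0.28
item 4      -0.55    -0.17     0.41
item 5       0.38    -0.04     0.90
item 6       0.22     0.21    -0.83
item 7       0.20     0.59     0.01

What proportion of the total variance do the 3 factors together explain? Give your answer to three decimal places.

0.723

Communalities: 0.5397, 0.9582, 0.9369, 0.4995, 0.9560, 0.7814, 0.3882; Σh² = 5.0599.
Total variance with 7 standardized items is 7, so the solution explains 5.0599/7 = 0.7228.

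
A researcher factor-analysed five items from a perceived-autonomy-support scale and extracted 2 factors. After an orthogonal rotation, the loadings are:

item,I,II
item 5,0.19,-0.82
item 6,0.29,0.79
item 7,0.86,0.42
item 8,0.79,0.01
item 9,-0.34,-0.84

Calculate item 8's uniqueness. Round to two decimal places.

0.38

h² = 0.79² + 0.01² = 0.6241 + 0.0001 = 0.6242
Uniqueness u² = 1 − h² = 1 − 0.6242 = 0.3758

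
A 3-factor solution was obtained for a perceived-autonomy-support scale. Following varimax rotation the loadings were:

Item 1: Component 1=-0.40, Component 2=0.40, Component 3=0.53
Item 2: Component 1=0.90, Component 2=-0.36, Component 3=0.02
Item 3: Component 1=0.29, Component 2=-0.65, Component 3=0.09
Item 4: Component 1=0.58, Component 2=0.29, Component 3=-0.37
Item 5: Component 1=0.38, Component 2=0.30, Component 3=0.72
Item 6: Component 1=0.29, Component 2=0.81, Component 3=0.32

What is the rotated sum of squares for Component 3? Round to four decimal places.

1.0471

SS loadings for Component 3 = 0.53² + 0.02² + 0.09² + (-0.37)² + 0.72² + 0.32² = 0.2809 + 0.0004 + 0.0081 + 0.1369 + 0.5184 + 0.1024 = 1.0471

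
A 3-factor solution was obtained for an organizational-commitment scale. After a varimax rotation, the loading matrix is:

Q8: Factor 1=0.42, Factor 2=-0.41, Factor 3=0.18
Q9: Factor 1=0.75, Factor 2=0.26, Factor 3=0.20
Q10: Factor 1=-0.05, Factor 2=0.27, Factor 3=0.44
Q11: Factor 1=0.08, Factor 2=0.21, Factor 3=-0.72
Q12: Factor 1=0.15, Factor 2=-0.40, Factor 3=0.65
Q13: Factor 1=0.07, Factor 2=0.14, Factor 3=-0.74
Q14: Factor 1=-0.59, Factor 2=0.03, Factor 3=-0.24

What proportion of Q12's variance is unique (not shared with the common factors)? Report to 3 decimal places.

0.395

h² = 0.15² + (-0.40)² + 0.65² = 0.0225 + 0.1600 + 0.4225 = 0.6050
Uniqueness u² = 1 − h² = 1 − 0.6050 = 0.3950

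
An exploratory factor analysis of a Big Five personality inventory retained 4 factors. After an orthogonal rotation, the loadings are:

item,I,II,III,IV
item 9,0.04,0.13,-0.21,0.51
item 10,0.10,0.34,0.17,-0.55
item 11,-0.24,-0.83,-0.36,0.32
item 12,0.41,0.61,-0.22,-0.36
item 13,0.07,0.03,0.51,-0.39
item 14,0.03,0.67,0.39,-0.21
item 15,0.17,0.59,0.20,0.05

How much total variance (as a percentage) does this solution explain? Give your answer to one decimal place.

SS loadings by factor: 0.2720, 1.9914, 0.7032, 0.9933; total = 3.9599.
Total variance with 7 standardized items is 7, so the solution explains 3.9599/7 = 0.5657 = 56.57%.

56.6%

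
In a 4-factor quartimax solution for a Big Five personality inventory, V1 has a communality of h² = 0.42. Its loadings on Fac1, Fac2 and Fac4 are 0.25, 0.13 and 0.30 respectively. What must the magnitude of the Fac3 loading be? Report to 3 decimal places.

Under orthogonal rotation h² = Σλ², so λ_Fac3² = h² − (0.1694) = 0.42 − 0.1694 = 0.2506.
|λ| = √0.2506 = 0.5006.

0.501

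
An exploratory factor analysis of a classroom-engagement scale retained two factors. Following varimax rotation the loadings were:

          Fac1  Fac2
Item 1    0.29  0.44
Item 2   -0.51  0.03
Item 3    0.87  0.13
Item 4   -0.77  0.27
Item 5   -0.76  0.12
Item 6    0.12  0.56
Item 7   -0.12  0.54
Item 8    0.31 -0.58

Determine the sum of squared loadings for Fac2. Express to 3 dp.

1.240

SS loadings for Fac2 = 0.44² + 0.03² + 0.13² + 0.27² + 0.12² + 0.56² + 0.54² + (-0.58)² = 0.1936 + 0.0009 + 0.0169 + 0.0729 + 0.0144 + 0.3136 + 0.2916 + 0.3364 = 1.2403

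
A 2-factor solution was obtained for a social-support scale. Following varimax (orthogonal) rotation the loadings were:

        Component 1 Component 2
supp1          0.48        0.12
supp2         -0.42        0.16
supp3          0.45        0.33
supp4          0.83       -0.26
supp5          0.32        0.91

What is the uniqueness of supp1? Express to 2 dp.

0.76

h² = 0.48² + 0.12² = 0.2304 + 0.0144 = 0.2448
Uniqueness u² = 1 − h² = 1 − 0.2448 = 0.7552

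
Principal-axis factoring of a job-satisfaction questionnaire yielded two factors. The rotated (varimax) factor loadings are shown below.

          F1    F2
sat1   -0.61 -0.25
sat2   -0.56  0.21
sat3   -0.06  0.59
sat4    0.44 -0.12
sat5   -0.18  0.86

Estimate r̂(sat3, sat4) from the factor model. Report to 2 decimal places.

-0.10

r̂ = Σ λ_i·λ_j across factors = (-0.06)(0.44) + (0.59)(-0.12)
  = -0.0264 -0.0708 = -0.0972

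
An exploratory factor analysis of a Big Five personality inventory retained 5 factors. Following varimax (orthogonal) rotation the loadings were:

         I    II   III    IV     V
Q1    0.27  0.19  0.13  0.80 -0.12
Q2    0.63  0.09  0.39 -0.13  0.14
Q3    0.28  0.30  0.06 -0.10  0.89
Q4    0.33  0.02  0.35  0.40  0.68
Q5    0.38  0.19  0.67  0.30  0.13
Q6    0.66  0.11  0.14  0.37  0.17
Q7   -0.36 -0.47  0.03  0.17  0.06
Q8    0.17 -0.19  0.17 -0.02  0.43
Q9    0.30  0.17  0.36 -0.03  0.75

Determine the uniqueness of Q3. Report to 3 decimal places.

h² = 0.28² + 0.30² + 0.06² + (-0.10)² + 0.89² = 0.0784 + 0.0900 + 0.0036 + 0.0100 + 0.7921 = 0.9741
Uniqueness u² = 1 − h² = 1 − 0.9741 = 0.0259

0.026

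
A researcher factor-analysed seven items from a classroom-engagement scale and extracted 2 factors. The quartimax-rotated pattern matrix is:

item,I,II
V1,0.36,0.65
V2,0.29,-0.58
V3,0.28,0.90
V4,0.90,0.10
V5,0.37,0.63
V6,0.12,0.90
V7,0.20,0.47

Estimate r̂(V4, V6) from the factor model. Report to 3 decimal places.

r̂ = Σ λ_i·λ_j across factors = (0.90)(0.12) + (0.10)(0.90)
  = +0.1080 +0.0900 = 0.1980

0.198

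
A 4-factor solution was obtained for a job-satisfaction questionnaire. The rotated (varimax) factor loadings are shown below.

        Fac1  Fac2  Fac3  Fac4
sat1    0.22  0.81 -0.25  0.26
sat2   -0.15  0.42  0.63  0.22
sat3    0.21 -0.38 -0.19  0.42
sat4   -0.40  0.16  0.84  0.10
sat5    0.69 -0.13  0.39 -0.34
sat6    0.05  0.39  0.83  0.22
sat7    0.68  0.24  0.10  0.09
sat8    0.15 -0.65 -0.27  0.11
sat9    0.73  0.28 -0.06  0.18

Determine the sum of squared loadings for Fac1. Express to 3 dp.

1.771

SS loadings for Fac1 = 0.22² + (-0.15)² + 0.21² + (-0.40)² + 0.69² + 0.05² + 0.68² + 0.15² + 0.73² = 0.0484 + 0.0225 + 0.0441 + 0.1600 + 0.4761 + 0.0025 + 0.4624 + 0.0225 + 0.5329 = 1.7714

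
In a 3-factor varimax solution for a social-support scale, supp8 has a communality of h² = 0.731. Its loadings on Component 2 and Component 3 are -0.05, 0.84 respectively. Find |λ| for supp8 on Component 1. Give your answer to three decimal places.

0.151

Under orthogonal rotation h² = Σλ², so λ_Component 1² = h² − (0.7081) = 0.731 − 0.7081 = 0.0229.
|λ| = √0.0229 = 0.1513.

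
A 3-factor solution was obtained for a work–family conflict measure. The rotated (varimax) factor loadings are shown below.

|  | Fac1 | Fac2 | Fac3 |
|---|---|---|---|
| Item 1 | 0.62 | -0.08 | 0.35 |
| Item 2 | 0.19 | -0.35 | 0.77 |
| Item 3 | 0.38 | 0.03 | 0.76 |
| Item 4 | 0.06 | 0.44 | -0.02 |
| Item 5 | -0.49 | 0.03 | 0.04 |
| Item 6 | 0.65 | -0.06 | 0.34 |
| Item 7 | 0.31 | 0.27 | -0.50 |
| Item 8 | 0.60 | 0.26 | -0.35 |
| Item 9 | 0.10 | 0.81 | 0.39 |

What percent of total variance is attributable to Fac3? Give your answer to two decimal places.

21.50%

SS loadings for Fac3 = 0.35² + 0.77² + 0.76² + (-0.02)² + 0.04² + 0.34² + (-0.50)² + (-0.35)² + 0.39² = 1.9352
With 9 standardized items, total variance = 9. Proportion = 1.9352/9 = 0.2150 → 21.50%.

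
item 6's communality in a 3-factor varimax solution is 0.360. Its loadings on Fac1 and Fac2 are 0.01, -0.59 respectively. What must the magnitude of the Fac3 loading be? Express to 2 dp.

0.11

Under orthogonal rotation h² = Σλ², so λ_Fac3² = h² − (0.3482) = 0.360 − 0.3482 = 0.0118.
|λ| = √0.0118 = 0.1086.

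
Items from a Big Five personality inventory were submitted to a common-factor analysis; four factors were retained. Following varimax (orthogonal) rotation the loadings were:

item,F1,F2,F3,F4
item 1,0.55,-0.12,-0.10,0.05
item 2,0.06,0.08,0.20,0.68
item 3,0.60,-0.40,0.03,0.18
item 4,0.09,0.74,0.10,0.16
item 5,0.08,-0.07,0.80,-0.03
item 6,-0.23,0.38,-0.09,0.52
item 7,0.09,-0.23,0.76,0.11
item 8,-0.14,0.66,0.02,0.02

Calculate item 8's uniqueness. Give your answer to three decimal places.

0.544

h² = (-0.14)² + 0.66² + 0.02² + 0.02² = 0.0196 + 0.4356 + 0.0004 + 0.0004 = 0.4560
Uniqueness u² = 1 − h² = 1 − 0.4560 = 0.5440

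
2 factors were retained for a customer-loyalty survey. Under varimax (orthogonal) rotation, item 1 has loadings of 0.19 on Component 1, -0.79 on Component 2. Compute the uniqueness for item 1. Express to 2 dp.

h² = 0.19² + (-0.79)² = 0.0361 + 0.6241 = 0.6602
Uniqueness u² = 1 − h² = 1 − 0.6602 = 0.3398

0.34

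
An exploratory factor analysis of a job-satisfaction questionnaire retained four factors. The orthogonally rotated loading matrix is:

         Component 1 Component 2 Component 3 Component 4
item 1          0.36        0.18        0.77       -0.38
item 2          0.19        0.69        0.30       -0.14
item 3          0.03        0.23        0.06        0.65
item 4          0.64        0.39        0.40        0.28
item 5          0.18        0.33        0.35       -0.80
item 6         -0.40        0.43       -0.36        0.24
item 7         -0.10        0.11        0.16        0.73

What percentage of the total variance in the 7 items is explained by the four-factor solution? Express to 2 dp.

68.82%

SS loadings by factor: 0.7786, 1.0194, 1.1242, 1.8954; total = 4.8176.
Total variance with 7 standardized items is 7, so the solution explains 4.8176/7 = 0.6882 = 68.82%.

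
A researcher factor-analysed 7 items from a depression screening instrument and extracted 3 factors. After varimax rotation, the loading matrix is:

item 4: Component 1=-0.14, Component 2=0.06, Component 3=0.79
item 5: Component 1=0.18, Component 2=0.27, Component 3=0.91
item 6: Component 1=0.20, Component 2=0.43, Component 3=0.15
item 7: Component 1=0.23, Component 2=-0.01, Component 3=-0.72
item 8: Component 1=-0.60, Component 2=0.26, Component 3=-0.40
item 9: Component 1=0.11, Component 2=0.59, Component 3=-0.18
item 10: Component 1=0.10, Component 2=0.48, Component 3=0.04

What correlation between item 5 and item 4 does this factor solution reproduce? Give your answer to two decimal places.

0.71

r̂ = Σ λ_i·λ_j across factors = (0.18)(-0.14) + (0.27)(0.06) + (0.91)(0.79)
  = -0.0252 +0.0162 +0.7189 = 0.7099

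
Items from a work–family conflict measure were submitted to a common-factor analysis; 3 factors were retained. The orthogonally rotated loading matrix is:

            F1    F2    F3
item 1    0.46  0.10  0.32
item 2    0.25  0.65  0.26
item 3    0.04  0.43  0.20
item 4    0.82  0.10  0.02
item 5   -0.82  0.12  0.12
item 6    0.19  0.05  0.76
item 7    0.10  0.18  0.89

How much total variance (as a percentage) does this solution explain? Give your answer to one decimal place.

Communalities: 0.3240, 0.5526, 0.2265, 0.6828, 0.7012, 0.6162, 0.8345; Σh² = 3.9378.
Total variance with 7 standardized items is 7, so the solution explains 3.9378/7 = 0.5625 = 56.25%.

56.3%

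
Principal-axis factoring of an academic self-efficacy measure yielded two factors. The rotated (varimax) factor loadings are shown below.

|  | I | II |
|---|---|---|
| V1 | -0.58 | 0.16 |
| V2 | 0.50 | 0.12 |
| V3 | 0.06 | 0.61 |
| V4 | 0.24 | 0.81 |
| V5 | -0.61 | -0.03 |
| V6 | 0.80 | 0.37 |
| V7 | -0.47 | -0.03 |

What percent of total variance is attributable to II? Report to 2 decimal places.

17.24%

SS loadings for II = 0.16² + 0.12² + 0.61² + 0.81² + (-0.03)² + 0.37² + (-0.03)² = 1.2069
With 7 standardized items, total variance = 7. Proportion = 1.2069/7 = 0.1724 → 17.24%.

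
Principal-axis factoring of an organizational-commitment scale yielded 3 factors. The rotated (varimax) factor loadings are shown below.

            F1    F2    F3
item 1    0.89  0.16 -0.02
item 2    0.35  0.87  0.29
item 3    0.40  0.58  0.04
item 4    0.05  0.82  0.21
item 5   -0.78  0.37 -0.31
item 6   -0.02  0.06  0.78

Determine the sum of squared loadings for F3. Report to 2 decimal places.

SS loadings for F3 = (-0.02)² + 0.29² + 0.04² + 0.21² + (-0.31)² + 0.78² = 0.0004 + 0.0841 + 0.0016 + 0.0441 + 0.0961 + 0.6084 = 0.8347

0.83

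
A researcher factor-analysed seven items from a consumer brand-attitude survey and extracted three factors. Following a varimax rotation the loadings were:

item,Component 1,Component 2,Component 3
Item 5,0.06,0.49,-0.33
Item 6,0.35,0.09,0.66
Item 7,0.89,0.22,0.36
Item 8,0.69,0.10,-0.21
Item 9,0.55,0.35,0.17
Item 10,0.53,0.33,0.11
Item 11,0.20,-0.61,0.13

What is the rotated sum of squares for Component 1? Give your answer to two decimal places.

2.02

SS loadings for Component 1 = 0.06² + 0.35² + 0.89² + 0.69² + 0.55² + 0.53² + 0.20² = 0.0036 + 0.1225 + 0.7921 + 0.4761 + 0.3025 + 0.2809 + 0.0400 = 2.0177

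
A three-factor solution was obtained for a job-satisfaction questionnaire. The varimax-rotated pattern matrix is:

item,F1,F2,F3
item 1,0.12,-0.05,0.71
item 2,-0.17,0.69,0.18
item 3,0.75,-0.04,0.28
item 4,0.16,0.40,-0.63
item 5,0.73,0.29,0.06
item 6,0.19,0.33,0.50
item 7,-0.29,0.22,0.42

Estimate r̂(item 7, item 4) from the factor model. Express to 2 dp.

r̂ = Σ λ_i·λ_j across factors = (-0.29)(0.16) + (0.22)(0.40) + (0.42)(-0.63)
  = -0.0464 +0.0880 -0.2646 = -0.2230

-0.22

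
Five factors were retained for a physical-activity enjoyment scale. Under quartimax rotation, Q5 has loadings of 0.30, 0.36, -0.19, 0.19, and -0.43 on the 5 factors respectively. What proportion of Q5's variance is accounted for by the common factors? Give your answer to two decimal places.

h² = 0.30² + 0.36² + (-0.19)² + 0.19² + (-0.43)² = 0.0900 + 0.1296 + 0.0361 + 0.0361 + 0.1849 = 0.4767

0.48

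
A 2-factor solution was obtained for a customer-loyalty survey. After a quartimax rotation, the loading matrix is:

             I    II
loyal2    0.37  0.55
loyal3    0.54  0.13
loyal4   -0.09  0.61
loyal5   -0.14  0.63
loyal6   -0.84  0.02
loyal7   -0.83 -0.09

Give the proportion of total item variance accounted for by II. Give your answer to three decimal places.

0.183

SS loadings for II = 0.55² + 0.13² + 0.61² + 0.63² + 0.02² + (-0.09)² = 1.0969
Proportion of variance = 1.0969 / 6 = 0.1828.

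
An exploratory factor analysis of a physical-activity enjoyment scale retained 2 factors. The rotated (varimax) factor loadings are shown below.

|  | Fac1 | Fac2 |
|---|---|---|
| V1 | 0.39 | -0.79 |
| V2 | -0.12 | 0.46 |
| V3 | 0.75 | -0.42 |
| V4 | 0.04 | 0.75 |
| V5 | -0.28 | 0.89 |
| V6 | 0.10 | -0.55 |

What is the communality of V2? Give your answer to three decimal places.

h² = (-0.12)² + 0.46² = 0.0144 + 0.2116 = 0.2260

0.226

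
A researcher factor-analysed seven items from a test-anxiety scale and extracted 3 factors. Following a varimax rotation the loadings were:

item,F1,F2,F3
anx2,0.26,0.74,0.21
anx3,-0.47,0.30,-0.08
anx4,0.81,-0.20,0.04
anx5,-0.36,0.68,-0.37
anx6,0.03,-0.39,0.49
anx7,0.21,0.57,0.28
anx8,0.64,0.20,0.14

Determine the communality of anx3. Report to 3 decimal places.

0.317

h² = (-0.47)² + 0.30² + (-0.08)² = 0.2209 + 0.0900 + 0.0064 = 0.3173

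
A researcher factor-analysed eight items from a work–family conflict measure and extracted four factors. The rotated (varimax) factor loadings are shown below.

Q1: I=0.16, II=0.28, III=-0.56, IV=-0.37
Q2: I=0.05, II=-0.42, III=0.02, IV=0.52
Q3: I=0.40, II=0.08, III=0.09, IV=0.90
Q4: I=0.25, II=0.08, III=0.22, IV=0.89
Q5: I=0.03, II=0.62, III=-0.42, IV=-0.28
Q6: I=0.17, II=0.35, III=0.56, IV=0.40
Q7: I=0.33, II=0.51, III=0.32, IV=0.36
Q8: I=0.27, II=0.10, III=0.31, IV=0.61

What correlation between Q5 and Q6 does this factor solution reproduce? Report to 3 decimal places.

r̂ = Σ λ_i·λ_j across factors = (0.03)(0.17) + (0.62)(0.35) + (-0.42)(0.56) + (-0.28)(0.40)
  = +0.0051 +0.2170 -0.2352 -0.1120 = -0.1251

-0.125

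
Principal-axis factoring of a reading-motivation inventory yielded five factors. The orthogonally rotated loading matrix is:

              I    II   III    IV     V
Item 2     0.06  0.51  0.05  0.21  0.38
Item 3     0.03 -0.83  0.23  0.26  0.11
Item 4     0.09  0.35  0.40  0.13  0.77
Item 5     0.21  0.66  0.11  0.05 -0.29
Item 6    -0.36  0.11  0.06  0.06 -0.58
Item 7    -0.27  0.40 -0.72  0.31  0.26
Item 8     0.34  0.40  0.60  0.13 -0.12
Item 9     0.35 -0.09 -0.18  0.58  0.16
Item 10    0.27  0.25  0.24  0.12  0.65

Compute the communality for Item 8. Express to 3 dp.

h² = 0.34² + 0.40² + 0.60² + 0.13² + (-0.12)² = 0.1156 + 0.1600 + 0.3600 + 0.0169 + 0.0144 = 0.6669

0.667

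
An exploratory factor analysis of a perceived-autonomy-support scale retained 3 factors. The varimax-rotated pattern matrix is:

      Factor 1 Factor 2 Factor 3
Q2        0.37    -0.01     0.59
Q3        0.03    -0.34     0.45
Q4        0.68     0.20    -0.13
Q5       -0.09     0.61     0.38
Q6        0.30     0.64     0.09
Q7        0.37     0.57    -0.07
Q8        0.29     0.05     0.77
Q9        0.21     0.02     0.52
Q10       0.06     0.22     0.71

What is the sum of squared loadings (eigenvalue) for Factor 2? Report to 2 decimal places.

SS loadings for Factor 2 = (-0.01)² + (-0.34)² + 0.20² + 0.61² + 0.64² + 0.57² + 0.05² + 0.02² + 0.22² = 0.0001 + 0.1156 + 0.0400 + 0.3721 + 0.4096 + 0.3249 + 0.0025 + 0.0004 + 0.0484 = 1.3136

1.31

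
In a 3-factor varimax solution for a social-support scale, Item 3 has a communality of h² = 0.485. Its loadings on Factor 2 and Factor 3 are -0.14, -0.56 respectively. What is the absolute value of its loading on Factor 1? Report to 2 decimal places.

Under orthogonal rotation h² = Σλ², so λ_Factor 1² = h² − (0.3332) = 0.485 − 0.3332 = 0.1518.
|λ| = √0.1518 = 0.3896.

0.39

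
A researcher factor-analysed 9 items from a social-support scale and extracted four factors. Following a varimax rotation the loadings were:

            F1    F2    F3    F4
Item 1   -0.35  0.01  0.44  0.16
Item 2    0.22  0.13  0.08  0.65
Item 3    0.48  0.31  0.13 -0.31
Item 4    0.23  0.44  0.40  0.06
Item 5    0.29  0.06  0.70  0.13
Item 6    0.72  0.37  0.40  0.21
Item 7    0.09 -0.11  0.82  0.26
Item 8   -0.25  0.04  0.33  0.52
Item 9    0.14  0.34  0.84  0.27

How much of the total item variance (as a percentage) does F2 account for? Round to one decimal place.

6.4%

SS loadings for F2 = 0.01² + 0.13² + 0.31² + 0.44² + 0.06² + 0.37² + (-0.11)² + 0.04² + 0.34² = 0.5765
With 9 standardized items, total variance = 9. Proportion = 0.5765/9 = 0.0641 → 6.41%.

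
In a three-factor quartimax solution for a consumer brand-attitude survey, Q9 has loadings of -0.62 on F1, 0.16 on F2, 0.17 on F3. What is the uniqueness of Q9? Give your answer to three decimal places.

h² = (-0.62)² + 0.16² + 0.17² = 0.3844 + 0.0256 + 0.0289 = 0.4389
Uniqueness u² = 1 − h² = 1 − 0.4389 = 0.5611

0.561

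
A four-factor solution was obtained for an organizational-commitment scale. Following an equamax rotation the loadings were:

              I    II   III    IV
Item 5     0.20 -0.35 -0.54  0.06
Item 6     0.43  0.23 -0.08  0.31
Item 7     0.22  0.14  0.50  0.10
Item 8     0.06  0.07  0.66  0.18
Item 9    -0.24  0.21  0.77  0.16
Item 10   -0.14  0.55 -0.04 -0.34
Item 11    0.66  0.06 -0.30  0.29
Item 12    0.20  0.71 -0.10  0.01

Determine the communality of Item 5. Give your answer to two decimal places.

0.46

h² = 0.20² + (-0.35)² + (-0.54)² + 0.06² = 0.0400 + 0.1225 + 0.2916 + 0.0036 = 0.4577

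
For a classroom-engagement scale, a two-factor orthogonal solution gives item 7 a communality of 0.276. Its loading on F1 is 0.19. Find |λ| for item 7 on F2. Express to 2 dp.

0.49

Under orthogonal rotation h² = Σλ², so λ_F2² = h² − (0.0361) = 0.276 − 0.0361 = 0.2399.
|λ| = √0.2399 = 0.4898.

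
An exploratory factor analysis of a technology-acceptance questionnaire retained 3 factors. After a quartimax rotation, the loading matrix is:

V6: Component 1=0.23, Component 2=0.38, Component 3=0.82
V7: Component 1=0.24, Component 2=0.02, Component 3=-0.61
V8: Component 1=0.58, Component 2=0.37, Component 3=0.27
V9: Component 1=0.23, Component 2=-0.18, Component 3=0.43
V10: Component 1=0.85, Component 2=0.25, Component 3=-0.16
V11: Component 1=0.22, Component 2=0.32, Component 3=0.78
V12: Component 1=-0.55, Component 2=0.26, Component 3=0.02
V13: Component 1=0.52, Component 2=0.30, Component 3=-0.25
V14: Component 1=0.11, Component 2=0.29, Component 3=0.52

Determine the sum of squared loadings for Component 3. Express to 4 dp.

SS loadings for Component 3 = 0.82² + (-0.61)² + 0.27² + 0.43² + (-0.16)² + 0.78² + 0.02² + (-0.25)² + 0.52² = 0.6724 + 0.3721 + 0.0729 + 0.1849 + 0.0256 + 0.6084 + 0.0004 + 0.0625 + 0.2704 = 2.2696

2.2696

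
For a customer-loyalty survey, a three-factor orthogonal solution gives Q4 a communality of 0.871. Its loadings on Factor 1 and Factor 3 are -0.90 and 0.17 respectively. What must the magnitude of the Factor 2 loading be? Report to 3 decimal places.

0.179

Under orthogonal rotation h² = Σλ², so λ_Factor 2² = h² − (0.8389) = 0.871 − 0.8389 = 0.0321.
|λ| = √0.0321 = 0.1792.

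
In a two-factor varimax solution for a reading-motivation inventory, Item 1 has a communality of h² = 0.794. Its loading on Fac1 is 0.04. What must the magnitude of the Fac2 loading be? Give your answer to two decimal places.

Under orthogonal rotation h² = Σλ², so λ_Fac2² = h² − (0.0016) = 0.794 − 0.0016 = 0.7924.
|λ| = √0.7924 = 0.8902.

0.89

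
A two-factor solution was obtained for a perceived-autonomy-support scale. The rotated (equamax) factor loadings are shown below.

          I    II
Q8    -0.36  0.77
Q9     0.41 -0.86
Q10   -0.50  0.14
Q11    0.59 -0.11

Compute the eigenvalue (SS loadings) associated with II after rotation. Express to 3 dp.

1.364

SS loadings for II = 0.77² + (-0.86)² + 0.14² + (-0.11)² = 0.5929 + 0.7396 + 0.0196 + 0.0121 = 1.3642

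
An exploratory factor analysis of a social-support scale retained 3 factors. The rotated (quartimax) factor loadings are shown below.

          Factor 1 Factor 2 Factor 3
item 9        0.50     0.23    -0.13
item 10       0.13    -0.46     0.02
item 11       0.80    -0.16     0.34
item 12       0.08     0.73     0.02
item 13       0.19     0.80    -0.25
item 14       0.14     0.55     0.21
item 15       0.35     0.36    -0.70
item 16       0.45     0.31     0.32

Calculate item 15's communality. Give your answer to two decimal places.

0.74

h² = 0.35² + 0.36² + (-0.70)² = 0.1225 + 0.1296 + 0.4900 = 0.7421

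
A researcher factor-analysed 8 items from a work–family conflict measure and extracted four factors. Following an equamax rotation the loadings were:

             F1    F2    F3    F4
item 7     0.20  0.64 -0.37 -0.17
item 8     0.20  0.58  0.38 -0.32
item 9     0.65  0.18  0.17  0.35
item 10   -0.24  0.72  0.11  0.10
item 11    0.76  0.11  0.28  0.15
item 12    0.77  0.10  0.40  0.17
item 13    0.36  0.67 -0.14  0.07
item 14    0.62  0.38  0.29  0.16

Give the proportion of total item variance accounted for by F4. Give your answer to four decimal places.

0.0432

SS loadings for F4 = (-0.17)² + (-0.32)² + 0.35² + 0.10² + 0.15² + 0.17² + 0.07² + 0.16² = 0.3457
Proportion of variance = 0.3457 / 8 = 0.0432.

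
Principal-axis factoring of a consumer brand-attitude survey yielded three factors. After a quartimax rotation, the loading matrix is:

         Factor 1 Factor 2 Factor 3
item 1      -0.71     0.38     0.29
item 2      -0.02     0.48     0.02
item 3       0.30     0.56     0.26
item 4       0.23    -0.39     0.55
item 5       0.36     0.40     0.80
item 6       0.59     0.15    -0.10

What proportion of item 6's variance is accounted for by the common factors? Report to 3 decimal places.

0.381

h² = 0.59² + 0.15² + (-0.10)² = 0.3481 + 0.0225 + 0.0100 = 0.3806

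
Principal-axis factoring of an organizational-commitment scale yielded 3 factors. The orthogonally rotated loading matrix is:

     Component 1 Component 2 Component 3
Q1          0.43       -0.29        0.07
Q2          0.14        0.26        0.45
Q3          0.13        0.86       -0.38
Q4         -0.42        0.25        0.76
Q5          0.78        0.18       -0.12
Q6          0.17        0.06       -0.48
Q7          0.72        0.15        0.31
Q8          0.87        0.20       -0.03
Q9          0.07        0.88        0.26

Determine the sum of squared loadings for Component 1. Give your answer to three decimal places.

2.315

SS loadings for Component 1 = 0.43² + 0.14² + 0.13² + (-0.42)² + 0.78² + 0.17² + 0.72² + 0.87² + 0.07² = 0.1849 + 0.0196 + 0.0169 + 0.1764 + 0.6084 + 0.0289 + 0.5184 + 0.7569 + 0.0049 = 2.3153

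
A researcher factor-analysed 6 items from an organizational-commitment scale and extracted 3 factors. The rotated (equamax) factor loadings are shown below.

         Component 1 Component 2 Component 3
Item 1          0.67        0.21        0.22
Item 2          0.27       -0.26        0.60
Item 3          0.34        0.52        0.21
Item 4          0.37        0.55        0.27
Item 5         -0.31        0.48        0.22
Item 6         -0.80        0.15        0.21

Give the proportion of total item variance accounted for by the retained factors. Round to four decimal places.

0.5110

Communalities: 0.5414, 0.5005, 0.4301, 0.5123, 0.3749, 0.7066; Σh² = 3.0658.
Total variance with 6 standardized items is 6, so the solution explains 3.0658/6 = 0.5110.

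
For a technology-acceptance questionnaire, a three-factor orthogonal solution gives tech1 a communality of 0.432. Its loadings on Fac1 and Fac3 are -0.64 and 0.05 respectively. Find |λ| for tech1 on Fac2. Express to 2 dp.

0.14

Under orthogonal rotation h² = Σλ², so λ_Fac2² = h² − (0.4121) = 0.432 − 0.4121 = 0.0199.
|λ| = √0.0199 = 0.1411.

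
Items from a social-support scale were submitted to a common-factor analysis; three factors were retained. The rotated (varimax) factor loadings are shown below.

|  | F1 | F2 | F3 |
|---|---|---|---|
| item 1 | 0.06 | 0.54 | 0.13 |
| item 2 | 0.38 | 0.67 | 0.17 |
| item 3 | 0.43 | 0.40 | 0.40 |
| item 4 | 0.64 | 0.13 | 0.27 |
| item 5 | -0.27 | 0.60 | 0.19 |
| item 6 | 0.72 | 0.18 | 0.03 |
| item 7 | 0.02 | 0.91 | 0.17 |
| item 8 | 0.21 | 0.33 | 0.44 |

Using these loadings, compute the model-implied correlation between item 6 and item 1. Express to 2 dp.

r̂ = Σ λ_i·λ_j across factors = (0.72)(0.06) + (0.18)(0.54) + (0.03)(0.13)
  = +0.0432 +0.0972 +0.0039 = 0.1443

0.14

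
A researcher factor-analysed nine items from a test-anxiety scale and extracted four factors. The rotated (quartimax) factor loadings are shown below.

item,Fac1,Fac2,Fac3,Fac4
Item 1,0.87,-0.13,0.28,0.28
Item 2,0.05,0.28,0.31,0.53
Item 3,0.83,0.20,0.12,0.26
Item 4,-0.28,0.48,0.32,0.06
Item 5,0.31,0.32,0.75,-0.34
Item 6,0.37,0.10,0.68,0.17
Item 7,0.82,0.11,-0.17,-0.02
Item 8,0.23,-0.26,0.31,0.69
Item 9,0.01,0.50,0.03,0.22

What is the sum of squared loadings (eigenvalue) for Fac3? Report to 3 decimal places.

SS loadings for Fac3 = 0.28² + 0.31² + 0.12² + 0.32² + 0.75² + 0.68² + (-0.17)² + 0.31² + 0.03² = 0.0784 + 0.0961 + 0.0144 + 0.1024 + 0.5625 + 0.4624 + 0.0289 + 0.0961 + 0.0009 = 1.4421

1.442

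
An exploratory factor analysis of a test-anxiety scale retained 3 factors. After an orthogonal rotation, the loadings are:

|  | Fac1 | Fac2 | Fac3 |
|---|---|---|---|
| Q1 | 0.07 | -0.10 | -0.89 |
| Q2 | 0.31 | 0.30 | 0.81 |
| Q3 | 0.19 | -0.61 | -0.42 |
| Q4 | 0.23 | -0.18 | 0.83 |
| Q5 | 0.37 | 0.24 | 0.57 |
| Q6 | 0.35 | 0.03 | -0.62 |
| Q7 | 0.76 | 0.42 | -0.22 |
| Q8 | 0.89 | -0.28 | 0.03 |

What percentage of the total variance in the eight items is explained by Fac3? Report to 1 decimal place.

SS loadings for Fac3 = (-0.89)² + 0.81² + (-0.42)² + 0.83² + 0.57² + (-0.62)² + (-0.22)² + 0.03² = 3.0721
With 8 standardized items, total variance = 8. Proportion = 3.0721/8 = 0.3840 → 38.40%.

38.4%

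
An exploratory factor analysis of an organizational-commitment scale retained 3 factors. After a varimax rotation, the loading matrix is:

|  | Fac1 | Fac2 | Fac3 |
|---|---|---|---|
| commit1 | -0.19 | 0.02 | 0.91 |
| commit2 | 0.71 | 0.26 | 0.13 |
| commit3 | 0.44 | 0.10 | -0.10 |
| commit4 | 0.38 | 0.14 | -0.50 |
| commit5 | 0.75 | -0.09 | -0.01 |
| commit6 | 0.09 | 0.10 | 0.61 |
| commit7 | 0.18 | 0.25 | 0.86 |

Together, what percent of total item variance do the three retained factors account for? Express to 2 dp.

Communalities: 0.8646, 0.5886, 0.2136, 0.4140, 0.5707, 0.3902, 0.8345; Σh² = 3.8762.
Total variance with 7 standardized items is 7, so the solution explains 3.8762/7 = 0.5537 = 55.37%.

55.37%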